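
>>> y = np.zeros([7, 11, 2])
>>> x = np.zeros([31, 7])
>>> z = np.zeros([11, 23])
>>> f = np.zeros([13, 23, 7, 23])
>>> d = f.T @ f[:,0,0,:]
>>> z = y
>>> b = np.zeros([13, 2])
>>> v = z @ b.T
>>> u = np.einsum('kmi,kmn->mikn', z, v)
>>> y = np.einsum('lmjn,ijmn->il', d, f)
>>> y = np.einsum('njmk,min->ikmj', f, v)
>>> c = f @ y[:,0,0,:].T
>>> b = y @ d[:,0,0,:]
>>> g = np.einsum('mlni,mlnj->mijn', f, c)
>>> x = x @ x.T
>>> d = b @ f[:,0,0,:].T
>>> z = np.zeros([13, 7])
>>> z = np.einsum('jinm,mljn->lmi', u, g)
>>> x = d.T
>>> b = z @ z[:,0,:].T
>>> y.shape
(11, 23, 7, 23)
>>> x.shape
(13, 7, 23, 11)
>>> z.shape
(23, 13, 2)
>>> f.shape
(13, 23, 7, 23)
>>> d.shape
(11, 23, 7, 13)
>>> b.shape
(23, 13, 23)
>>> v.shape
(7, 11, 13)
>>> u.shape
(11, 2, 7, 13)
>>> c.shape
(13, 23, 7, 11)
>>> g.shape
(13, 23, 11, 7)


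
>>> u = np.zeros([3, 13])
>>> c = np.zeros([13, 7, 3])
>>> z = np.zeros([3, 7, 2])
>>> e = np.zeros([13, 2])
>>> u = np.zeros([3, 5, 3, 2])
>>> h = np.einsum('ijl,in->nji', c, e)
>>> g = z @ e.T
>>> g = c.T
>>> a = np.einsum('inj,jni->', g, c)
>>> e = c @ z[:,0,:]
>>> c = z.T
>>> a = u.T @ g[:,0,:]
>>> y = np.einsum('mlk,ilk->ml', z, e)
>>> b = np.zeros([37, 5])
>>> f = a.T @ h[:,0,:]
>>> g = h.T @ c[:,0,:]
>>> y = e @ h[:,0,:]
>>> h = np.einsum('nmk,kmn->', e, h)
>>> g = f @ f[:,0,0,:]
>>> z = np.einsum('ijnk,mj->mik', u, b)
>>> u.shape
(3, 5, 3, 2)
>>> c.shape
(2, 7, 3)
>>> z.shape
(37, 3, 2)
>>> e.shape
(13, 7, 2)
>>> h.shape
()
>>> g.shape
(13, 5, 3, 13)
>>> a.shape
(2, 3, 5, 13)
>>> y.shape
(13, 7, 13)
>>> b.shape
(37, 5)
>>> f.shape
(13, 5, 3, 13)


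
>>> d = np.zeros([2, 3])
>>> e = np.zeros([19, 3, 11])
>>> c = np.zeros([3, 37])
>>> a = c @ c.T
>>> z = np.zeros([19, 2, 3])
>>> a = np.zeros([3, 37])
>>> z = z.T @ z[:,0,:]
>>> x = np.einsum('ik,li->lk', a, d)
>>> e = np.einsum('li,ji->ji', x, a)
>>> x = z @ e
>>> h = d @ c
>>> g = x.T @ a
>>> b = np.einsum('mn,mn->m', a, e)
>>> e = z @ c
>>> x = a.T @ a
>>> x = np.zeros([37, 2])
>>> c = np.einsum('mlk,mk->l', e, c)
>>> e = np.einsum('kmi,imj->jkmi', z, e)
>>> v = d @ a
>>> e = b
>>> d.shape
(2, 3)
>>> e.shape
(3,)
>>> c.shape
(2,)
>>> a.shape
(3, 37)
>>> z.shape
(3, 2, 3)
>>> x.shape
(37, 2)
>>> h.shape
(2, 37)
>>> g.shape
(37, 2, 37)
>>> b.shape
(3,)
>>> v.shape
(2, 37)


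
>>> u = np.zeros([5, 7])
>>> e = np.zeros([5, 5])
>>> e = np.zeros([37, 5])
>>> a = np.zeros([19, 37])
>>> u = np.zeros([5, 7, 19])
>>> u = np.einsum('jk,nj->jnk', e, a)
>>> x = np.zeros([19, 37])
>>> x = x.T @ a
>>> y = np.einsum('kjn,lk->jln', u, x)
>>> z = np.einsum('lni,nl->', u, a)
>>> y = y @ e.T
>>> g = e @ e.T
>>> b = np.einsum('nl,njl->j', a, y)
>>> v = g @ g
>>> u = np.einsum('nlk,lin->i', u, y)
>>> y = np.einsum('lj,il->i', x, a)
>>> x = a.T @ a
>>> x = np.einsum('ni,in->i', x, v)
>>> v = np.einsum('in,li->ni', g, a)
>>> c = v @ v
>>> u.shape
(37,)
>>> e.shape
(37, 5)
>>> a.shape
(19, 37)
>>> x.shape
(37,)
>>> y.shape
(19,)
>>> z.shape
()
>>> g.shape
(37, 37)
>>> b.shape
(37,)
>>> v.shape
(37, 37)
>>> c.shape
(37, 37)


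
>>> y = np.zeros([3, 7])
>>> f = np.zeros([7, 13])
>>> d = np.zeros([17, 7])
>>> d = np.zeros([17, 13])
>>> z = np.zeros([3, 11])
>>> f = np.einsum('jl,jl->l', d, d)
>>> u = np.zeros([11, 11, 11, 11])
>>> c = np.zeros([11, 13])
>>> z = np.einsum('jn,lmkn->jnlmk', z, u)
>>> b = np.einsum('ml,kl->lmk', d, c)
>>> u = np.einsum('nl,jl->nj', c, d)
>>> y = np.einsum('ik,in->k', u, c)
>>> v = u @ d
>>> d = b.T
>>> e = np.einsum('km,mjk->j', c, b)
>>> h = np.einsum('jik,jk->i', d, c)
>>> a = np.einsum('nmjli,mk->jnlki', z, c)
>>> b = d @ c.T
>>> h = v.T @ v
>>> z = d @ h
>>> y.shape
(17,)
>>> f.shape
(13,)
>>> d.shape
(11, 17, 13)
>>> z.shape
(11, 17, 13)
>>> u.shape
(11, 17)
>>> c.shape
(11, 13)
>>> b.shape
(11, 17, 11)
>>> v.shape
(11, 13)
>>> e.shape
(17,)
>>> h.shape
(13, 13)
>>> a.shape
(11, 3, 11, 13, 11)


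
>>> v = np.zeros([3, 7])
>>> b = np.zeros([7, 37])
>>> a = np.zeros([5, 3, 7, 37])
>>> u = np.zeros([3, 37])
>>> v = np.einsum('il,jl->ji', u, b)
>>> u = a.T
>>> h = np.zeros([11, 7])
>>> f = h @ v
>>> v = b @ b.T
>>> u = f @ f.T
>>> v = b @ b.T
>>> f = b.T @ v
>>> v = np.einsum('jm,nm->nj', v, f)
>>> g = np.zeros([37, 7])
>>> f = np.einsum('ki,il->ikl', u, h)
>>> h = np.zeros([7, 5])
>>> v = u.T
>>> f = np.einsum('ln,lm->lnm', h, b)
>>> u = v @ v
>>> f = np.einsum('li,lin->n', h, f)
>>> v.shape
(11, 11)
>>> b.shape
(7, 37)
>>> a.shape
(5, 3, 7, 37)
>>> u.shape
(11, 11)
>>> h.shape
(7, 5)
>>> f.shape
(37,)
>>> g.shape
(37, 7)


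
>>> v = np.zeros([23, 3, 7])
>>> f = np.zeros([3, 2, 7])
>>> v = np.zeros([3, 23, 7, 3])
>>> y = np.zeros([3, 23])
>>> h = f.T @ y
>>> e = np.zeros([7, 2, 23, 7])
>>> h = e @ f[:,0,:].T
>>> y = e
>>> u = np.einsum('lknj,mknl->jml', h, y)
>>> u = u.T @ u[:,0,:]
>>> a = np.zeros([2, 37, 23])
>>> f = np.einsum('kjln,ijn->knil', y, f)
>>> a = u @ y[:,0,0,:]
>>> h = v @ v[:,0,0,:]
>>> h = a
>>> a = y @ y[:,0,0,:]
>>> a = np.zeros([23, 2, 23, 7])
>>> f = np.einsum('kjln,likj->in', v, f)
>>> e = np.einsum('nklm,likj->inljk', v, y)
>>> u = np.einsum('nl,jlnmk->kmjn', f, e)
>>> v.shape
(3, 23, 7, 3)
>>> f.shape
(7, 3)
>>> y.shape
(7, 2, 23, 7)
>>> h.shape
(7, 7, 7)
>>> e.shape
(2, 3, 7, 7, 23)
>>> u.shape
(23, 7, 2, 7)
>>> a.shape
(23, 2, 23, 7)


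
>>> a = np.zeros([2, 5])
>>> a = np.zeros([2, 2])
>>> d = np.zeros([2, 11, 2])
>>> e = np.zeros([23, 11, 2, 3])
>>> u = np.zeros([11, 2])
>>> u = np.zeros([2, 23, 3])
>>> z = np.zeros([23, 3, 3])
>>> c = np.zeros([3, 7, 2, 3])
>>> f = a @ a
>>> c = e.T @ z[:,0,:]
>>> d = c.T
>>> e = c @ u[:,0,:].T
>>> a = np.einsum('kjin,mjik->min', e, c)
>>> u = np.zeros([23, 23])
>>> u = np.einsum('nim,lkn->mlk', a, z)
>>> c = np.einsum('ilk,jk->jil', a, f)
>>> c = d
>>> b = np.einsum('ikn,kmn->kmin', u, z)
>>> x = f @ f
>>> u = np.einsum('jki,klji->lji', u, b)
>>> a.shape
(3, 11, 2)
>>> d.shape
(3, 11, 2, 3)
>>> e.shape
(3, 2, 11, 2)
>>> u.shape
(3, 2, 3)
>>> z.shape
(23, 3, 3)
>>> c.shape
(3, 11, 2, 3)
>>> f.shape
(2, 2)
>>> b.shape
(23, 3, 2, 3)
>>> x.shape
(2, 2)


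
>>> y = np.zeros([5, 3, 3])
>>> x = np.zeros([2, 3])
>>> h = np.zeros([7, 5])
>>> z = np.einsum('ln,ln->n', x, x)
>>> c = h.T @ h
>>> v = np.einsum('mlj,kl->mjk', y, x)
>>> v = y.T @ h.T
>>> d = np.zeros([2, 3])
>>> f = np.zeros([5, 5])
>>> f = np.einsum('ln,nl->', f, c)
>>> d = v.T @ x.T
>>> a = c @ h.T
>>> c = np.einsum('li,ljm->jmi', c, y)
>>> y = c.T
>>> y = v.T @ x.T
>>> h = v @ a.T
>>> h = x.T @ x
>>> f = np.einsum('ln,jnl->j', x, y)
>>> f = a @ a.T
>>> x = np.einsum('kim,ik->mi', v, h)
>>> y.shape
(7, 3, 2)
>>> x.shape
(7, 3)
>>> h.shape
(3, 3)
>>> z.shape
(3,)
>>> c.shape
(3, 3, 5)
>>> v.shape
(3, 3, 7)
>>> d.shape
(7, 3, 2)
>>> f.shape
(5, 5)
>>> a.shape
(5, 7)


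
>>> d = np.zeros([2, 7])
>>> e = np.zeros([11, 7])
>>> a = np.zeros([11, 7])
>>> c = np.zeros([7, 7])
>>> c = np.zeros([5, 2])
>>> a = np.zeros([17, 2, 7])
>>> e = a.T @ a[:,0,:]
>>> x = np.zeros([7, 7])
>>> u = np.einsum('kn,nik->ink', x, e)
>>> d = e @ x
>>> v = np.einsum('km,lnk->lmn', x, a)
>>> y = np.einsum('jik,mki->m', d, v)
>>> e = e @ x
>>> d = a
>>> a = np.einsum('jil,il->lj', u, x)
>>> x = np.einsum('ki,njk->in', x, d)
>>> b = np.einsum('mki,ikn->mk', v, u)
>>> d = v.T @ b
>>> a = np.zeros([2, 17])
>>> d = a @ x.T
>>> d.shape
(2, 7)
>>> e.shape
(7, 2, 7)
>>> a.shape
(2, 17)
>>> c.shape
(5, 2)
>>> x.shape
(7, 17)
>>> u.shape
(2, 7, 7)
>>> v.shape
(17, 7, 2)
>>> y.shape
(17,)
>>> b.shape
(17, 7)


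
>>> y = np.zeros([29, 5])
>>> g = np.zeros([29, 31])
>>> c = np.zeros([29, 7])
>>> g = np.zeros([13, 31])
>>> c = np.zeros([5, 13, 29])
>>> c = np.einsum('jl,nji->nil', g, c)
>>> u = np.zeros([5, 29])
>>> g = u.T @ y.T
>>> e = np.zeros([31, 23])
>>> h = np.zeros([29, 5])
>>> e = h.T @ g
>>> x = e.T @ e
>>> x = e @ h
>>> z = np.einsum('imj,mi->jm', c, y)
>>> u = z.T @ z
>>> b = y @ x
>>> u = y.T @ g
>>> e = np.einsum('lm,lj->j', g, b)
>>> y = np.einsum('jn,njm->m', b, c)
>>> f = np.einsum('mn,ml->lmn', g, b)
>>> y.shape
(31,)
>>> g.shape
(29, 29)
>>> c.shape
(5, 29, 31)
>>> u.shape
(5, 29)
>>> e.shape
(5,)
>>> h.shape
(29, 5)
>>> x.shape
(5, 5)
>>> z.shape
(31, 29)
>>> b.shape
(29, 5)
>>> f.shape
(5, 29, 29)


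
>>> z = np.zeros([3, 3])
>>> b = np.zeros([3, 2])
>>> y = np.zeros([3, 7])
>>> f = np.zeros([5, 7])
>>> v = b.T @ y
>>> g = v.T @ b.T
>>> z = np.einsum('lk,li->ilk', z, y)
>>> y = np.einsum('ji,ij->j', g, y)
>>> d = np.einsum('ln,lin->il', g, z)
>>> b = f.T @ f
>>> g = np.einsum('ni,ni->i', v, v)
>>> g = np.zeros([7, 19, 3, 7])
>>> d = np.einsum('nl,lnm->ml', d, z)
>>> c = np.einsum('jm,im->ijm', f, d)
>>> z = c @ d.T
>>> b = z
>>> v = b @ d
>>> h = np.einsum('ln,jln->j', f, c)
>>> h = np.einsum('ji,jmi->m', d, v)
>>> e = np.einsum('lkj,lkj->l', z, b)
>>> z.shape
(3, 5, 3)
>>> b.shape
(3, 5, 3)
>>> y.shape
(7,)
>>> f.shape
(5, 7)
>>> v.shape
(3, 5, 7)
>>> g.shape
(7, 19, 3, 7)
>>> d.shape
(3, 7)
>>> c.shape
(3, 5, 7)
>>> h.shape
(5,)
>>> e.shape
(3,)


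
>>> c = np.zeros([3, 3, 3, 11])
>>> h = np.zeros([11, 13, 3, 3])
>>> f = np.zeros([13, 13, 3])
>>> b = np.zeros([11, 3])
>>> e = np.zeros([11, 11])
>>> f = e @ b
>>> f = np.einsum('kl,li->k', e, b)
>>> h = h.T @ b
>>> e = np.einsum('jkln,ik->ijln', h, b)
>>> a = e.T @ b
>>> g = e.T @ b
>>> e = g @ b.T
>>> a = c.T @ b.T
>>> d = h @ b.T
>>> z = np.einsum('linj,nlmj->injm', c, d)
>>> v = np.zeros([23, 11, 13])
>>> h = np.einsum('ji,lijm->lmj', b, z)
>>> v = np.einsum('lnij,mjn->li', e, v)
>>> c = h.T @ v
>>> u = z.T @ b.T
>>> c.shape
(11, 13, 3)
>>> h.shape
(3, 13, 11)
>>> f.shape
(11,)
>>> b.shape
(11, 3)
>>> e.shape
(3, 13, 3, 11)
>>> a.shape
(11, 3, 3, 11)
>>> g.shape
(3, 13, 3, 3)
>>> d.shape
(3, 3, 13, 11)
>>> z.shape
(3, 3, 11, 13)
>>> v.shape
(3, 3)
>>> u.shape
(13, 11, 3, 11)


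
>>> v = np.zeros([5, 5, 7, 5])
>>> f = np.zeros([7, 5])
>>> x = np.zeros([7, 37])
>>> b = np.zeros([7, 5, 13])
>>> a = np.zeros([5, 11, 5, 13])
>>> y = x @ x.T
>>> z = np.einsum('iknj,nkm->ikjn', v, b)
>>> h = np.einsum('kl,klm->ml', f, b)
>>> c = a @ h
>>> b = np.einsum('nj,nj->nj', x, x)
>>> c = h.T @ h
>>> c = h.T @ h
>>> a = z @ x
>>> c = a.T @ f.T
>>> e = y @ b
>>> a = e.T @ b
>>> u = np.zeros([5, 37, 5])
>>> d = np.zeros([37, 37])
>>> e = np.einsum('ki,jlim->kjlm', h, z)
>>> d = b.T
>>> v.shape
(5, 5, 7, 5)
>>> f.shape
(7, 5)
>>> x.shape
(7, 37)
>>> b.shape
(7, 37)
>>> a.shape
(37, 37)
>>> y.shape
(7, 7)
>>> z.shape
(5, 5, 5, 7)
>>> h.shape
(13, 5)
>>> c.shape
(37, 5, 5, 7)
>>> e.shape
(13, 5, 5, 7)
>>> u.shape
(5, 37, 5)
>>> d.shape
(37, 7)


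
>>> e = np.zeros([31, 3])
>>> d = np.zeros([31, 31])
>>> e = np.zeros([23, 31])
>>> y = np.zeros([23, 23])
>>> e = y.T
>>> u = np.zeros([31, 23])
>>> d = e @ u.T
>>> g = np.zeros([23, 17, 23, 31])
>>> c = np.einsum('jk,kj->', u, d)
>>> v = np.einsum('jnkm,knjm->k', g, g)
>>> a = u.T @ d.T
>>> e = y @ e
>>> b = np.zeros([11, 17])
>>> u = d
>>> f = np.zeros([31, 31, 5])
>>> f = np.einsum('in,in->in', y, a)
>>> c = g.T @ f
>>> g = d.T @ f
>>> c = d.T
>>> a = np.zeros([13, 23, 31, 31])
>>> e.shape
(23, 23)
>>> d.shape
(23, 31)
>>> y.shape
(23, 23)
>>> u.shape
(23, 31)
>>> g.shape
(31, 23)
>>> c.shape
(31, 23)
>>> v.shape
(23,)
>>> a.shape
(13, 23, 31, 31)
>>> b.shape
(11, 17)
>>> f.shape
(23, 23)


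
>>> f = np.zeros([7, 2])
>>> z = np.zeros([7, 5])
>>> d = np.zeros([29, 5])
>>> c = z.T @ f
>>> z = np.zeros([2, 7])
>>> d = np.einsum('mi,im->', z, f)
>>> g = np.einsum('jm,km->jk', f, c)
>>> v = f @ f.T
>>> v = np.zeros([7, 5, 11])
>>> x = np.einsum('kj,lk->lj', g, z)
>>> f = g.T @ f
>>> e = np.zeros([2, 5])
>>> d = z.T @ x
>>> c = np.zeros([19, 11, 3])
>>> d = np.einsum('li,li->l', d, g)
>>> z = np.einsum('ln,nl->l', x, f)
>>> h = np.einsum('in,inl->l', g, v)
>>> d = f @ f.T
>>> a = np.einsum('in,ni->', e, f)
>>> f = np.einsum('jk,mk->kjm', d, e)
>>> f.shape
(5, 5, 2)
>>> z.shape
(2,)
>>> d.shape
(5, 5)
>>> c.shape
(19, 11, 3)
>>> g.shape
(7, 5)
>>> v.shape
(7, 5, 11)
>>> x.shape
(2, 5)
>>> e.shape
(2, 5)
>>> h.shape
(11,)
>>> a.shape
()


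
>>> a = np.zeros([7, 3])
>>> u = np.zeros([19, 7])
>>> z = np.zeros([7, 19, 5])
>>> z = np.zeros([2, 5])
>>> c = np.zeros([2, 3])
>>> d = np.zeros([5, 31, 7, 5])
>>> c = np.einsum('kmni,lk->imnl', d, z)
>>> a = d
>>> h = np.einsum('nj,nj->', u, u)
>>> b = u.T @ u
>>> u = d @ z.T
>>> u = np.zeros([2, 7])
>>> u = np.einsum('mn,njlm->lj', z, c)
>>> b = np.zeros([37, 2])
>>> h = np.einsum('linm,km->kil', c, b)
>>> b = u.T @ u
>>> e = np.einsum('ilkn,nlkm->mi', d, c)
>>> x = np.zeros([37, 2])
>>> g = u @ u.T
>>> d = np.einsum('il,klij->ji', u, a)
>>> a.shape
(5, 31, 7, 5)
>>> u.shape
(7, 31)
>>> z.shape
(2, 5)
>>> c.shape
(5, 31, 7, 2)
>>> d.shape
(5, 7)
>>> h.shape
(37, 31, 5)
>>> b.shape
(31, 31)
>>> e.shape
(2, 5)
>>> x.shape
(37, 2)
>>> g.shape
(7, 7)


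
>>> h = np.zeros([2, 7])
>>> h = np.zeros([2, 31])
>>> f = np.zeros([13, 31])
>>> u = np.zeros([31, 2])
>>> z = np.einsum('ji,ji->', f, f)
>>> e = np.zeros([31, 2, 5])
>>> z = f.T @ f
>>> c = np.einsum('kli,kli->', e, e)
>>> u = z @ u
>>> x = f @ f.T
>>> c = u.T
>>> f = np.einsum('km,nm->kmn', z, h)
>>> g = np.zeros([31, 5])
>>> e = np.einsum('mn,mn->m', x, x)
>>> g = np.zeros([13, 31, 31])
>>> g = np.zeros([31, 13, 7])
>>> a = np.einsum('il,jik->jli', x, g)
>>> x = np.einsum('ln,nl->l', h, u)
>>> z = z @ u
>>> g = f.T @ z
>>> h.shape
(2, 31)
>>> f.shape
(31, 31, 2)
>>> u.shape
(31, 2)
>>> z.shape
(31, 2)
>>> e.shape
(13,)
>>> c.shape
(2, 31)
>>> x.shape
(2,)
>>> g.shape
(2, 31, 2)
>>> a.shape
(31, 13, 13)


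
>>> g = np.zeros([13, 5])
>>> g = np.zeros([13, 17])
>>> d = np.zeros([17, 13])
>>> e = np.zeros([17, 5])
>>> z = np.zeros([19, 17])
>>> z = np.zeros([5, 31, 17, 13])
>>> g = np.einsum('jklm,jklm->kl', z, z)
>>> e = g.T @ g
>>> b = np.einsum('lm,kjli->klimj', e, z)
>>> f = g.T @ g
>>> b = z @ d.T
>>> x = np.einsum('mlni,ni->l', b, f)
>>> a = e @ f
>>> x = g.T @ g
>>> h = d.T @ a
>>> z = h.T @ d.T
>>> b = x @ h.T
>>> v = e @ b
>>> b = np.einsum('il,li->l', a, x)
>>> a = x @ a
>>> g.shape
(31, 17)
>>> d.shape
(17, 13)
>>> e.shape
(17, 17)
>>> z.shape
(17, 17)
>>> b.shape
(17,)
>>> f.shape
(17, 17)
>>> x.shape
(17, 17)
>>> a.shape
(17, 17)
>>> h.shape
(13, 17)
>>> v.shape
(17, 13)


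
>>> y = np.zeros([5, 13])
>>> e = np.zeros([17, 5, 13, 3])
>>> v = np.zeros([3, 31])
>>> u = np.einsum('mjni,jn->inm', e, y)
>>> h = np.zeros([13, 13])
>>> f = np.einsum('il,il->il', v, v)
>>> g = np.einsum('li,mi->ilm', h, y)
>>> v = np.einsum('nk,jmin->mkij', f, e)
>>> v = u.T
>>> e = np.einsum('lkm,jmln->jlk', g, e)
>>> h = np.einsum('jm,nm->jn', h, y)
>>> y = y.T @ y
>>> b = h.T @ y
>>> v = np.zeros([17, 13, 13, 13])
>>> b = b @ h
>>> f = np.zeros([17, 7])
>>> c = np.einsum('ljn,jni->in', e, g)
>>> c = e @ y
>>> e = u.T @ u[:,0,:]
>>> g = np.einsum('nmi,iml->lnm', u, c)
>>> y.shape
(13, 13)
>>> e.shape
(17, 13, 17)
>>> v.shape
(17, 13, 13, 13)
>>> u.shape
(3, 13, 17)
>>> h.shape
(13, 5)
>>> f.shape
(17, 7)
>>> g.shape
(13, 3, 13)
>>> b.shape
(5, 5)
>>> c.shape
(17, 13, 13)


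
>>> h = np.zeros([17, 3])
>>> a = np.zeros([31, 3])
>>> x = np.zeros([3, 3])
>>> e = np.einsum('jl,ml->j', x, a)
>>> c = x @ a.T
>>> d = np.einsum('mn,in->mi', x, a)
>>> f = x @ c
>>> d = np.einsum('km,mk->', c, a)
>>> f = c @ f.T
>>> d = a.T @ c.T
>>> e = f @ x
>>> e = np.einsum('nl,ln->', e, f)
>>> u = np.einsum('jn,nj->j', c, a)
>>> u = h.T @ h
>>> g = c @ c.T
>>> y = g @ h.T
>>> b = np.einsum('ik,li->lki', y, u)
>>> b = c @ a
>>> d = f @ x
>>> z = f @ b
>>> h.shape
(17, 3)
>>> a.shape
(31, 3)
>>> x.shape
(3, 3)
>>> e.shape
()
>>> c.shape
(3, 31)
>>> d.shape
(3, 3)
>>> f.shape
(3, 3)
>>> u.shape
(3, 3)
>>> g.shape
(3, 3)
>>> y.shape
(3, 17)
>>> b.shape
(3, 3)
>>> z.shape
(3, 3)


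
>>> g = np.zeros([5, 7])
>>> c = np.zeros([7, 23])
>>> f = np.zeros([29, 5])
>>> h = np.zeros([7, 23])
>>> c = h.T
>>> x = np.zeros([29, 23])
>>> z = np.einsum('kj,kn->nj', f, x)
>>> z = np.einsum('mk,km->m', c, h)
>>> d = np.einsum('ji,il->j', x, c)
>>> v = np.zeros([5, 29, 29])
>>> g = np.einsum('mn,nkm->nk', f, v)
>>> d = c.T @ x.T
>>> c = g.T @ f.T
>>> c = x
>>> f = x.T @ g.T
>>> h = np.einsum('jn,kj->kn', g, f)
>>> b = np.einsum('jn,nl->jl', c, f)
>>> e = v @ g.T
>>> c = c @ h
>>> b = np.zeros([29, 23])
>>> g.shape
(5, 29)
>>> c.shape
(29, 29)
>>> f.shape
(23, 5)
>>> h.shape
(23, 29)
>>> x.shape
(29, 23)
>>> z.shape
(23,)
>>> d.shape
(7, 29)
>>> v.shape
(5, 29, 29)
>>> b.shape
(29, 23)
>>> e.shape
(5, 29, 5)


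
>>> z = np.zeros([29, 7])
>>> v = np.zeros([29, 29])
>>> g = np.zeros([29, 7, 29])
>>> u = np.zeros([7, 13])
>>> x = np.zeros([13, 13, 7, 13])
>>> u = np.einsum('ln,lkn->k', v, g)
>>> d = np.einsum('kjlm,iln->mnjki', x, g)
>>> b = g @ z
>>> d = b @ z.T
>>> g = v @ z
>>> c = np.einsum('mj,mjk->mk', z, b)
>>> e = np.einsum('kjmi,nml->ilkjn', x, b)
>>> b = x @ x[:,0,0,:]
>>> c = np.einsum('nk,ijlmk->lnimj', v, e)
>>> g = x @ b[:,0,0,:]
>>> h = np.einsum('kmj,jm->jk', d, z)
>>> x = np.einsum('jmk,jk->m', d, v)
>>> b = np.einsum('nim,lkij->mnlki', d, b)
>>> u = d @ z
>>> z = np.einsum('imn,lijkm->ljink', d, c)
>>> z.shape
(13, 13, 29, 29, 13)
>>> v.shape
(29, 29)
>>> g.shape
(13, 13, 7, 13)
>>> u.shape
(29, 7, 7)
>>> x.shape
(7,)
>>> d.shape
(29, 7, 29)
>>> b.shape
(29, 29, 13, 13, 7)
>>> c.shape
(13, 29, 13, 13, 7)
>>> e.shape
(13, 7, 13, 13, 29)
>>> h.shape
(29, 29)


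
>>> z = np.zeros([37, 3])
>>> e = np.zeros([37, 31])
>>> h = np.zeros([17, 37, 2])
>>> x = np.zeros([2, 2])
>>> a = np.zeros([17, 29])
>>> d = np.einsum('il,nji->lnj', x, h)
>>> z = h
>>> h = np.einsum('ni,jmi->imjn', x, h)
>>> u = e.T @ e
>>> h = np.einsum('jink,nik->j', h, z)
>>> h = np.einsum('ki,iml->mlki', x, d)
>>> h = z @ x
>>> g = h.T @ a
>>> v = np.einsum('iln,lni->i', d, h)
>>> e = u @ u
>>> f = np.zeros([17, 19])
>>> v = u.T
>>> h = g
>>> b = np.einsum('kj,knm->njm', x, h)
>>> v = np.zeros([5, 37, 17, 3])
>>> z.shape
(17, 37, 2)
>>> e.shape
(31, 31)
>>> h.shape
(2, 37, 29)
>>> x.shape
(2, 2)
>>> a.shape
(17, 29)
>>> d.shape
(2, 17, 37)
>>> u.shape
(31, 31)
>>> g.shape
(2, 37, 29)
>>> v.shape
(5, 37, 17, 3)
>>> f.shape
(17, 19)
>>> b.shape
(37, 2, 29)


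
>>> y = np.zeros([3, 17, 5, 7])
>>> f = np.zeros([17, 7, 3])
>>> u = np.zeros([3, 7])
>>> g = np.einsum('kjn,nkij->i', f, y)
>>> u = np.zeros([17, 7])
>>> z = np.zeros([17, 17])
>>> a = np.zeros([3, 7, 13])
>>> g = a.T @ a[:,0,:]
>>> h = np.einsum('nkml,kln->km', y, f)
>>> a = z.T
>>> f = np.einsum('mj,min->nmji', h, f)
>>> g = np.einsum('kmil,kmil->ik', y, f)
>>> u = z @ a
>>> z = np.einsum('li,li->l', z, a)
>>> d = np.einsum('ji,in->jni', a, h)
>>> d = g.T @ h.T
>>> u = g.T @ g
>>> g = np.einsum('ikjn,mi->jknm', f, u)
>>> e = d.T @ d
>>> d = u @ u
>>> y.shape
(3, 17, 5, 7)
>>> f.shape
(3, 17, 5, 7)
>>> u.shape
(3, 3)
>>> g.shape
(5, 17, 7, 3)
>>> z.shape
(17,)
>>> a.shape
(17, 17)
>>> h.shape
(17, 5)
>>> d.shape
(3, 3)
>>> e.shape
(17, 17)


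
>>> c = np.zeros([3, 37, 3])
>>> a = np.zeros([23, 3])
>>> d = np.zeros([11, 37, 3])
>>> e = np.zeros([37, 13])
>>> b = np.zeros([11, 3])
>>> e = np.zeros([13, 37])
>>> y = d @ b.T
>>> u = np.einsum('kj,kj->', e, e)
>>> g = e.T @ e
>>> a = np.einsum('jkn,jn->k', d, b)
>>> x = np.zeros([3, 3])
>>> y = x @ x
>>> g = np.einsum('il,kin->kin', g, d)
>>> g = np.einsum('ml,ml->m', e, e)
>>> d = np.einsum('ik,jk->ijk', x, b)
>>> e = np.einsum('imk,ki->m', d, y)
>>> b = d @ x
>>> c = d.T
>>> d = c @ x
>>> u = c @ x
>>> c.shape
(3, 11, 3)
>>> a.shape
(37,)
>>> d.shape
(3, 11, 3)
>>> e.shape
(11,)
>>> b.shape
(3, 11, 3)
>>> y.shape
(3, 3)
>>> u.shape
(3, 11, 3)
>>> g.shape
(13,)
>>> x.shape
(3, 3)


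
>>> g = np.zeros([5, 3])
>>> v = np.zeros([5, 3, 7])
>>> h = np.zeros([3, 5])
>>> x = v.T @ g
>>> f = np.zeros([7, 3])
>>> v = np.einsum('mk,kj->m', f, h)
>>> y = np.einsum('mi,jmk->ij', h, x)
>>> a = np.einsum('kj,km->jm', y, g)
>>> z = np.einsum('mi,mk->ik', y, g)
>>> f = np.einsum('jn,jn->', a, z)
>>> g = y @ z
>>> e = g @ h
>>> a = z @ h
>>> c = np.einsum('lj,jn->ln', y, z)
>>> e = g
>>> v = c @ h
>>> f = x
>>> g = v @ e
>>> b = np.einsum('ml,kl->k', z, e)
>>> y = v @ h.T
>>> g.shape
(5, 3)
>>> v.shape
(5, 5)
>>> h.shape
(3, 5)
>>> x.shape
(7, 3, 3)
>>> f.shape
(7, 3, 3)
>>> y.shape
(5, 3)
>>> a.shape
(7, 5)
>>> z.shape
(7, 3)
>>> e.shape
(5, 3)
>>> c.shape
(5, 3)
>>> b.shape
(5,)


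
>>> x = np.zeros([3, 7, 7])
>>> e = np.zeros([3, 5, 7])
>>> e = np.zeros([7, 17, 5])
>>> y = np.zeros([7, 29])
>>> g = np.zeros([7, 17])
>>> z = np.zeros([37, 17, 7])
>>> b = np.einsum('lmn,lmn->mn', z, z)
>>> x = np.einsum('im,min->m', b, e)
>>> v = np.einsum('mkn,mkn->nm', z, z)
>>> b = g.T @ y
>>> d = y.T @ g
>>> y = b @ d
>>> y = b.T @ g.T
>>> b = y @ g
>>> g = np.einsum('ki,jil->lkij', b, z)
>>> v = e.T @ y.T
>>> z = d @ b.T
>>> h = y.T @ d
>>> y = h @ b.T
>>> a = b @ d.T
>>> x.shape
(7,)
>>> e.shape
(7, 17, 5)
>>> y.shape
(7, 29)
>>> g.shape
(7, 29, 17, 37)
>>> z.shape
(29, 29)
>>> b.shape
(29, 17)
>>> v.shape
(5, 17, 29)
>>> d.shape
(29, 17)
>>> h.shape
(7, 17)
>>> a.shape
(29, 29)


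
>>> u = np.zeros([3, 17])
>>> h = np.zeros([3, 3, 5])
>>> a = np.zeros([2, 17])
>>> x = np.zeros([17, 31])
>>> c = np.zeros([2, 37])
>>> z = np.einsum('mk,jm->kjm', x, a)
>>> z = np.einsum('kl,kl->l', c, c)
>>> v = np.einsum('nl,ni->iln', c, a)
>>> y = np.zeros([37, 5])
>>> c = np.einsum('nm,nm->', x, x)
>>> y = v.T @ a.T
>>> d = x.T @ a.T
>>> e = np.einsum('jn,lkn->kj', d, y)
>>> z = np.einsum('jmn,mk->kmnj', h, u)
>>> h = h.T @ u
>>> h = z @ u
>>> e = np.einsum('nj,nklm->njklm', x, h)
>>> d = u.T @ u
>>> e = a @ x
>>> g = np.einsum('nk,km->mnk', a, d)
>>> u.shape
(3, 17)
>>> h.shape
(17, 3, 5, 17)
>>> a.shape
(2, 17)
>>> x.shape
(17, 31)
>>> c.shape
()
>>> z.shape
(17, 3, 5, 3)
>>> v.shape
(17, 37, 2)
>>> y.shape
(2, 37, 2)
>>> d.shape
(17, 17)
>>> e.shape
(2, 31)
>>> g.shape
(17, 2, 17)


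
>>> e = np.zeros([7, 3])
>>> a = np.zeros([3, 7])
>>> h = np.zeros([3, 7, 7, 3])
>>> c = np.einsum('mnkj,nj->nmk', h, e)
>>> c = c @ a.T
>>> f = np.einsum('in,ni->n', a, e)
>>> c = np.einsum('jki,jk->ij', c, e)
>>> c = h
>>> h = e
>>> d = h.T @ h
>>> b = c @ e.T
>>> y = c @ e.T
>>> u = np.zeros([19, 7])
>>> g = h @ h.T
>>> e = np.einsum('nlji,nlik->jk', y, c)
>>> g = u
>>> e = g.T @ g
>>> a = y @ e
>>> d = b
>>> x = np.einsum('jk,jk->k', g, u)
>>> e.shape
(7, 7)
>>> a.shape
(3, 7, 7, 7)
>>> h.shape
(7, 3)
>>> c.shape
(3, 7, 7, 3)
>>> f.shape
(7,)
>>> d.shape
(3, 7, 7, 7)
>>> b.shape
(3, 7, 7, 7)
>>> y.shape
(3, 7, 7, 7)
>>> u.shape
(19, 7)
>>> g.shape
(19, 7)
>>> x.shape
(7,)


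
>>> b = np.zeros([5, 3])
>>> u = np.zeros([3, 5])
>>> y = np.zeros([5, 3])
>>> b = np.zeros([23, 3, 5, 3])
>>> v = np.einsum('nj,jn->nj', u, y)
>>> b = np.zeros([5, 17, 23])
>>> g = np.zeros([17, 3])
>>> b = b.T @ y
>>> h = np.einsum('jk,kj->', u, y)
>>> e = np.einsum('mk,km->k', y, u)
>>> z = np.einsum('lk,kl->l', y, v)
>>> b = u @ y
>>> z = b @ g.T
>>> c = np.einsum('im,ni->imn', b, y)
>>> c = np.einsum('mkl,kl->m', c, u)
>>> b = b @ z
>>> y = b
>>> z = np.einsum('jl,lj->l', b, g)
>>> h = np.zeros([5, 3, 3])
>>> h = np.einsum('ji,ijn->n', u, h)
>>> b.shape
(3, 17)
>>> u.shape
(3, 5)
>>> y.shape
(3, 17)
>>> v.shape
(3, 5)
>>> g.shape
(17, 3)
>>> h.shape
(3,)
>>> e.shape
(3,)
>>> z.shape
(17,)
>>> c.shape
(3,)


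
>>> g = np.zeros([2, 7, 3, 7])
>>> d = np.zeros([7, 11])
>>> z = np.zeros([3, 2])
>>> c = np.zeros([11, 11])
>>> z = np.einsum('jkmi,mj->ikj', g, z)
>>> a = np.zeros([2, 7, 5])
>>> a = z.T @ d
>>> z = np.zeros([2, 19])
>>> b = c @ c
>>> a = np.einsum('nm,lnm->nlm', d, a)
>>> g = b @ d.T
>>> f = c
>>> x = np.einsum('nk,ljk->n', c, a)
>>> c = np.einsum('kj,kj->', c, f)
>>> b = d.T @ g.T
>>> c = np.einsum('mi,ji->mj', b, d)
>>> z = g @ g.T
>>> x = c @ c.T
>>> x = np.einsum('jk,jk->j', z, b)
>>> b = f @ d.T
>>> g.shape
(11, 7)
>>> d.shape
(7, 11)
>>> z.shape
(11, 11)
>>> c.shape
(11, 7)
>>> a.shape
(7, 2, 11)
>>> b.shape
(11, 7)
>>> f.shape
(11, 11)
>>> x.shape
(11,)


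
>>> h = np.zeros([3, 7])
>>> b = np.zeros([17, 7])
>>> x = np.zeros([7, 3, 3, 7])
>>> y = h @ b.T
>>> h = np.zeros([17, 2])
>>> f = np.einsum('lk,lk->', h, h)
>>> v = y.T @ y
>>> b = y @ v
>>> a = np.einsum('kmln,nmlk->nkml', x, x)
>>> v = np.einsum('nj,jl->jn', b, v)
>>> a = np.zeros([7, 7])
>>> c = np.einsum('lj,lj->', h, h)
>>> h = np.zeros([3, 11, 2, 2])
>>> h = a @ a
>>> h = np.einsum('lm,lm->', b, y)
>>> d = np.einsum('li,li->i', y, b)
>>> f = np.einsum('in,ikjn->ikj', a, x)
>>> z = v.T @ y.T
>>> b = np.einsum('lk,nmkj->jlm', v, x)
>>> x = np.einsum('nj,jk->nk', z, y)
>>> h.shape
()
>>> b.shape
(7, 17, 3)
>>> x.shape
(3, 17)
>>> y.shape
(3, 17)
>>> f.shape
(7, 3, 3)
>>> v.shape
(17, 3)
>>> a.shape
(7, 7)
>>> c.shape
()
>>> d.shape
(17,)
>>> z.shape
(3, 3)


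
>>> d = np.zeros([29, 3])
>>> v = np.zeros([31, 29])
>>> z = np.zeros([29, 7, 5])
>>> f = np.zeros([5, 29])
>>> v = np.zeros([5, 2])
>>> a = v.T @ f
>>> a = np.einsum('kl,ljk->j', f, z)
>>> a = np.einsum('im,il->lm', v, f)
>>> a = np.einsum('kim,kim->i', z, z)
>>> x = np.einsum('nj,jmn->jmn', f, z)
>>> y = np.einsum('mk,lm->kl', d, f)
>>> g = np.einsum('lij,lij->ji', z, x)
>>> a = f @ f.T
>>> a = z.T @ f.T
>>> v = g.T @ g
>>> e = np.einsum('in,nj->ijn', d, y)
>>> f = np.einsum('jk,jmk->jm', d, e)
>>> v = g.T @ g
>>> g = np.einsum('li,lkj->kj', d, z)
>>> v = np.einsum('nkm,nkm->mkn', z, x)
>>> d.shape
(29, 3)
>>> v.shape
(5, 7, 29)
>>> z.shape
(29, 7, 5)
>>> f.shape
(29, 5)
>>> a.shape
(5, 7, 5)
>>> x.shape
(29, 7, 5)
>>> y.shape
(3, 5)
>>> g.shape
(7, 5)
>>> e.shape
(29, 5, 3)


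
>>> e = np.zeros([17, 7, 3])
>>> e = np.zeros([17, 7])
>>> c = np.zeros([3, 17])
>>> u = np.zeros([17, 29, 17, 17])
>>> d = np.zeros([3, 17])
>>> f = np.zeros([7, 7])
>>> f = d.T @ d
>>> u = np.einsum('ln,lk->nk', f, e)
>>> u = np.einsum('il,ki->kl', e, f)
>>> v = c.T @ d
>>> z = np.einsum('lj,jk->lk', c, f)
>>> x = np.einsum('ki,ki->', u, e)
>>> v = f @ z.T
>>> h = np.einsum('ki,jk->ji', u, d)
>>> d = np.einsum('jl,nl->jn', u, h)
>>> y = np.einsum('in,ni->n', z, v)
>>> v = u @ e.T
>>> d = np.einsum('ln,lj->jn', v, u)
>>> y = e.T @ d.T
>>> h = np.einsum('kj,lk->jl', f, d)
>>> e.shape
(17, 7)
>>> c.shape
(3, 17)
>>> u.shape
(17, 7)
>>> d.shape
(7, 17)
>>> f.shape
(17, 17)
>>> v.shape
(17, 17)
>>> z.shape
(3, 17)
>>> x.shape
()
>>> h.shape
(17, 7)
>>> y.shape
(7, 7)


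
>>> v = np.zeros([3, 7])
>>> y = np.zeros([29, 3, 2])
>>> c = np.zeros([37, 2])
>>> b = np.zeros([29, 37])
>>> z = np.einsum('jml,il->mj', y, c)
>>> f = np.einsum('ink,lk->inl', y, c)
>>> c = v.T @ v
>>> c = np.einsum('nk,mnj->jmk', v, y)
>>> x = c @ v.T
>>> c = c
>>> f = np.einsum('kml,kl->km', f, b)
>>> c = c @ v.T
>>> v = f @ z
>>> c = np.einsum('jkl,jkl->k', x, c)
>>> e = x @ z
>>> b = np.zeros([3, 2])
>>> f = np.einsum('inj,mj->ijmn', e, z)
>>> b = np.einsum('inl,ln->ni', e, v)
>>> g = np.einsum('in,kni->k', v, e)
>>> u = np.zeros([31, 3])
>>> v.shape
(29, 29)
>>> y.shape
(29, 3, 2)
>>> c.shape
(29,)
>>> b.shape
(29, 2)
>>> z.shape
(3, 29)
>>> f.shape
(2, 29, 3, 29)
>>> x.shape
(2, 29, 3)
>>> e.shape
(2, 29, 29)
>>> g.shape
(2,)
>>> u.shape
(31, 3)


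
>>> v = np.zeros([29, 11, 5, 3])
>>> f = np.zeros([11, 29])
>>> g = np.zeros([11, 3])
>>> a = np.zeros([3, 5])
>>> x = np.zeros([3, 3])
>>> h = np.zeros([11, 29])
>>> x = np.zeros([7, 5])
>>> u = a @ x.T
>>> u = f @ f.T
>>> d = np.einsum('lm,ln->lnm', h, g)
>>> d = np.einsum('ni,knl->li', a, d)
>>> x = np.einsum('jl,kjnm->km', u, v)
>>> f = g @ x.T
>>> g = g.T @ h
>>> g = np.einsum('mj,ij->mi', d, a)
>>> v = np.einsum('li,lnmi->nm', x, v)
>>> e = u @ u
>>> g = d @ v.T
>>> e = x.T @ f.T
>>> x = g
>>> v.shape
(11, 5)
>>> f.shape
(11, 29)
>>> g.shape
(29, 11)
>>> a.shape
(3, 5)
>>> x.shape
(29, 11)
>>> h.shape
(11, 29)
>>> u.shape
(11, 11)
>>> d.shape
(29, 5)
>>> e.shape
(3, 11)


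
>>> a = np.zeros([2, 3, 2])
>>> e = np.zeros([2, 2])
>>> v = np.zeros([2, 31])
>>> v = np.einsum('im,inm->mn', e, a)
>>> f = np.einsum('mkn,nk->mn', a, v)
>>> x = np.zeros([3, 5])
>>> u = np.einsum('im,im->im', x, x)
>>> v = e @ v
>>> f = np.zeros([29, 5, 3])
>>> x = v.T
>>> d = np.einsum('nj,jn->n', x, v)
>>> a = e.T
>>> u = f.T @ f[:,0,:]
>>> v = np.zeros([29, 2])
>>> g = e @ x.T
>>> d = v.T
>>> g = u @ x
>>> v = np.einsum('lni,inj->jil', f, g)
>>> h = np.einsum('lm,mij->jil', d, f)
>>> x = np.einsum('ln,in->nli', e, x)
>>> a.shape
(2, 2)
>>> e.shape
(2, 2)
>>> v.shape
(2, 3, 29)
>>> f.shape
(29, 5, 3)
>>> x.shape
(2, 2, 3)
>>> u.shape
(3, 5, 3)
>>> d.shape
(2, 29)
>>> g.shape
(3, 5, 2)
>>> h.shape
(3, 5, 2)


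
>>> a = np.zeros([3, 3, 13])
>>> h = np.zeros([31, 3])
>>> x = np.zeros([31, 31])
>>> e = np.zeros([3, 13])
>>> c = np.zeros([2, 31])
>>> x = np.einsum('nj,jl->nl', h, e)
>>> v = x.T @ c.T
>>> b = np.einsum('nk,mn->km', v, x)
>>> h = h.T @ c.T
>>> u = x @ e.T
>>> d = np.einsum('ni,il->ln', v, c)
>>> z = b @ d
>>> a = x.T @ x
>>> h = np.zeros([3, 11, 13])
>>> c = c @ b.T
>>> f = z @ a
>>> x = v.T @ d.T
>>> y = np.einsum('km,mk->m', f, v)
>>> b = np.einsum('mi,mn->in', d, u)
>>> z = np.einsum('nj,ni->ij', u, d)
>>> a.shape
(13, 13)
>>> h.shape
(3, 11, 13)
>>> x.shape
(2, 31)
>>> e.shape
(3, 13)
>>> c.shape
(2, 2)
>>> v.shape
(13, 2)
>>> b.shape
(13, 3)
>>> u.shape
(31, 3)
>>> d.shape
(31, 13)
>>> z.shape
(13, 3)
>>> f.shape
(2, 13)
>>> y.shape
(13,)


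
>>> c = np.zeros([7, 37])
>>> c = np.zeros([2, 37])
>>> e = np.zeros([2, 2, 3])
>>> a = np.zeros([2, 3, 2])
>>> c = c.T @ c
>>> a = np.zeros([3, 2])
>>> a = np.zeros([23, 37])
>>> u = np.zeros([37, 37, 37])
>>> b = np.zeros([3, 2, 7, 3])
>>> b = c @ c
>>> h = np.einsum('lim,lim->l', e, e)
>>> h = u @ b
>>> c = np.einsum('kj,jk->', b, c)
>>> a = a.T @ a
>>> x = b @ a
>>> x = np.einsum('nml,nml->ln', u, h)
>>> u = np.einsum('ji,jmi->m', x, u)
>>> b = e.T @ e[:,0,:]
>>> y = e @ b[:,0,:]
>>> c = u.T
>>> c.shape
(37,)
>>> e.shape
(2, 2, 3)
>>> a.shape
(37, 37)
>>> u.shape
(37,)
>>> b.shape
(3, 2, 3)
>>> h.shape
(37, 37, 37)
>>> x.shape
(37, 37)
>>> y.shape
(2, 2, 3)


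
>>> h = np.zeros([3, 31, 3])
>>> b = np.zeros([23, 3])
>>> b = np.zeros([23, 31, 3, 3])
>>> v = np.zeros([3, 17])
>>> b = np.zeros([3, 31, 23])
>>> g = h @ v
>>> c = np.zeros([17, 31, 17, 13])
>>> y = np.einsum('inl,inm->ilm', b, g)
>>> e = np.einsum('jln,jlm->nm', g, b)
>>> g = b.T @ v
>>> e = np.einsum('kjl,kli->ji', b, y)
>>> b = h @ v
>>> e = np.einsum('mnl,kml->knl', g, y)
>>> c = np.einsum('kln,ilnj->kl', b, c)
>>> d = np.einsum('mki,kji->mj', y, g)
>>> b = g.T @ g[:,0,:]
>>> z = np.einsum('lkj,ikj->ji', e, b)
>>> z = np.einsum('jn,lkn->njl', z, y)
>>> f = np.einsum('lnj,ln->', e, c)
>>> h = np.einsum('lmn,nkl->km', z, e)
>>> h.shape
(31, 17)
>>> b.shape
(17, 31, 17)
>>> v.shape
(3, 17)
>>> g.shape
(23, 31, 17)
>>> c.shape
(3, 31)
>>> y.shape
(3, 23, 17)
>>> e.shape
(3, 31, 17)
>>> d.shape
(3, 31)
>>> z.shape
(17, 17, 3)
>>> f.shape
()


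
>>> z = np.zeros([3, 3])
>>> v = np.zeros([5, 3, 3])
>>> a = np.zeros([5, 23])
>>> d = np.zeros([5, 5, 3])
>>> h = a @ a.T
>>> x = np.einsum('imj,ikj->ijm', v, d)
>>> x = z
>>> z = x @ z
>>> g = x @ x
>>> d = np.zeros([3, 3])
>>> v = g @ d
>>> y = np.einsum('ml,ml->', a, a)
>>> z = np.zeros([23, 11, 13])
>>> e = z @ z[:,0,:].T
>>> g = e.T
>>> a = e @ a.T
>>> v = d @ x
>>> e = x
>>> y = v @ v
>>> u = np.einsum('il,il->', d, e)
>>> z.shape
(23, 11, 13)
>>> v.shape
(3, 3)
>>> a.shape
(23, 11, 5)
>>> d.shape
(3, 3)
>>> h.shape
(5, 5)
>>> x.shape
(3, 3)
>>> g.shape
(23, 11, 23)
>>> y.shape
(3, 3)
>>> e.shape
(3, 3)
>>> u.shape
()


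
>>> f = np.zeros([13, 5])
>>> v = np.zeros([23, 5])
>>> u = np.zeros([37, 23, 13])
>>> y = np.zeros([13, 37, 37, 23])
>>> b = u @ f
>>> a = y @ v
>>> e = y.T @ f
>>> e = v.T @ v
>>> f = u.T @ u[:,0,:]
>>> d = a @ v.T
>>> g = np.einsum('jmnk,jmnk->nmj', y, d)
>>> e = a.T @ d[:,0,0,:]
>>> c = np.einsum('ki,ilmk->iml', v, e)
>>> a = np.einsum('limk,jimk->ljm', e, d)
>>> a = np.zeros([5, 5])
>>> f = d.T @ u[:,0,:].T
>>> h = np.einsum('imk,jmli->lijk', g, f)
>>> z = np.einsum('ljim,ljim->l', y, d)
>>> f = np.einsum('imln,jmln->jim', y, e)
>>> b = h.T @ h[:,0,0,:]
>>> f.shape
(5, 13, 37)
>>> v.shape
(23, 5)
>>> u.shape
(37, 23, 13)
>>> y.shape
(13, 37, 37, 23)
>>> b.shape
(13, 23, 37, 13)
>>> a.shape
(5, 5)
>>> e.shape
(5, 37, 37, 23)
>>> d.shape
(13, 37, 37, 23)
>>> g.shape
(37, 37, 13)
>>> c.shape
(5, 37, 37)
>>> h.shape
(37, 37, 23, 13)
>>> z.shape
(13,)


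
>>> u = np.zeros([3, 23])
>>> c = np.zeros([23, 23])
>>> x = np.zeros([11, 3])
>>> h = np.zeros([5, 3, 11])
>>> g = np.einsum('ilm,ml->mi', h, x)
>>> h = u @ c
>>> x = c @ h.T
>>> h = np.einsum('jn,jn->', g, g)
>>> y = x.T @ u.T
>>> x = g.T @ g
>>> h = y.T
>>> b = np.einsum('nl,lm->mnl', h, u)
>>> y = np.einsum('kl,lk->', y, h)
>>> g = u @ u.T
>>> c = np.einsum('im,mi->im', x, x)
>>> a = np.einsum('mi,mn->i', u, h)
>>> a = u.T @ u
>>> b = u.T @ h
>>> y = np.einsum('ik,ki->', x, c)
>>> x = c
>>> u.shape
(3, 23)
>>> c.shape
(5, 5)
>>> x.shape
(5, 5)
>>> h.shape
(3, 3)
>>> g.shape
(3, 3)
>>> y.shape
()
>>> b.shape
(23, 3)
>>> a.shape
(23, 23)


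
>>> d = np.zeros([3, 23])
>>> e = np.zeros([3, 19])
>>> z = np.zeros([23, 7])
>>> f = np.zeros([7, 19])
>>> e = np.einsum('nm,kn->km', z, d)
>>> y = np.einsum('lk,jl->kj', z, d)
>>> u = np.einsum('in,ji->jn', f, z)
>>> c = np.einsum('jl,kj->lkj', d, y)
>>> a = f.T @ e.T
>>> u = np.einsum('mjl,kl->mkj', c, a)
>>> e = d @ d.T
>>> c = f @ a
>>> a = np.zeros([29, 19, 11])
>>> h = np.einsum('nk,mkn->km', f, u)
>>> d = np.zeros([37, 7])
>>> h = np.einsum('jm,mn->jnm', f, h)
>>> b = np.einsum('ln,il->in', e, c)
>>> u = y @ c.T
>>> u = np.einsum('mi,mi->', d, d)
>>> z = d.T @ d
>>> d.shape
(37, 7)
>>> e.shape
(3, 3)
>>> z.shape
(7, 7)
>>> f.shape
(7, 19)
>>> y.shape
(7, 3)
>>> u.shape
()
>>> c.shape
(7, 3)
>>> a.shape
(29, 19, 11)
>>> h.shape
(7, 23, 19)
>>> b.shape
(7, 3)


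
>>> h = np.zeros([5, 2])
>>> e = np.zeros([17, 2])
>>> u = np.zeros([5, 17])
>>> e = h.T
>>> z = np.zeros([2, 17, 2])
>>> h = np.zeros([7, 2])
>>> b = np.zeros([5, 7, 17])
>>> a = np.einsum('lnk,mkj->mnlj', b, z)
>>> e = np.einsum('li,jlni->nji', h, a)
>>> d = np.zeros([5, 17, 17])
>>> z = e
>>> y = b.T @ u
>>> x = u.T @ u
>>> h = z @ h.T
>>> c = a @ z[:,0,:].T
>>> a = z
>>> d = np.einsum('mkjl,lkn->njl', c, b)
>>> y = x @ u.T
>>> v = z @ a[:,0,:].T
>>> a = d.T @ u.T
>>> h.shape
(5, 2, 7)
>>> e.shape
(5, 2, 2)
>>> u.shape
(5, 17)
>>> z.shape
(5, 2, 2)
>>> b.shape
(5, 7, 17)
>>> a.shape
(5, 5, 5)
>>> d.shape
(17, 5, 5)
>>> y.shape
(17, 5)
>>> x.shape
(17, 17)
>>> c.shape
(2, 7, 5, 5)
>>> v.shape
(5, 2, 5)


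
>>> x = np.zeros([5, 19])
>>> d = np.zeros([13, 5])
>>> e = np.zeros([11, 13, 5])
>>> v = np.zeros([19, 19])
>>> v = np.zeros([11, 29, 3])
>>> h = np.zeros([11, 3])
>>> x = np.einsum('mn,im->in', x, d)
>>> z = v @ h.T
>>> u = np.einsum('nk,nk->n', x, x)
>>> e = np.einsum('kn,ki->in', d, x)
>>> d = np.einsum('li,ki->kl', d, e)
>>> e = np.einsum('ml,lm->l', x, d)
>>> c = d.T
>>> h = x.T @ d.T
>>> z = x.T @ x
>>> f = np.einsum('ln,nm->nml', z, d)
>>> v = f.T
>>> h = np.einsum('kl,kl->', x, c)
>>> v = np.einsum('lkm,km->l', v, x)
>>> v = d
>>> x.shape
(13, 19)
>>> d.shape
(19, 13)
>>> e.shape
(19,)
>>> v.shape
(19, 13)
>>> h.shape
()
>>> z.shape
(19, 19)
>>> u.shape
(13,)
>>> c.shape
(13, 19)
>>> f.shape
(19, 13, 19)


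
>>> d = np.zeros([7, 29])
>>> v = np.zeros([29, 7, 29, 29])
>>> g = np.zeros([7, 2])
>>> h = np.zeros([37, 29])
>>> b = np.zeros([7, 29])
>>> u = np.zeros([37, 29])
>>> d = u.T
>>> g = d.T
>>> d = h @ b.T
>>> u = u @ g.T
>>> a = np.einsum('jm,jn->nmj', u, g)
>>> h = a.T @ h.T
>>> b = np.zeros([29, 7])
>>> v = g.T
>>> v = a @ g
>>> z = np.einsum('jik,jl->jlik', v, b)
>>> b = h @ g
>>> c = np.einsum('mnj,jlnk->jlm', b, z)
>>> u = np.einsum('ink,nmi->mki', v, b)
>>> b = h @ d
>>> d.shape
(37, 7)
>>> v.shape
(29, 37, 29)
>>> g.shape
(37, 29)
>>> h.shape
(37, 37, 37)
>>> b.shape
(37, 37, 7)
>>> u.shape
(37, 29, 29)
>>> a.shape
(29, 37, 37)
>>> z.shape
(29, 7, 37, 29)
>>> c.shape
(29, 7, 37)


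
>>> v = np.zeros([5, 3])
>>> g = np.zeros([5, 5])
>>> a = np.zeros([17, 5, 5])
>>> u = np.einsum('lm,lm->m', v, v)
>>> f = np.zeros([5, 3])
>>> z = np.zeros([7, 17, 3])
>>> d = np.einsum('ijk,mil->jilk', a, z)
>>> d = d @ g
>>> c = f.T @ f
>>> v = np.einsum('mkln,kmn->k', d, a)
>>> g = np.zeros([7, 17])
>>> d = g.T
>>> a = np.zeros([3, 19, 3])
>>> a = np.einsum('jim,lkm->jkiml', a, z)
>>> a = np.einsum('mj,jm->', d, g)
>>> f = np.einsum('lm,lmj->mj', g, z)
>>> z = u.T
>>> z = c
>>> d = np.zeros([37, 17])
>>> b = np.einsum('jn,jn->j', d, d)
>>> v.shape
(17,)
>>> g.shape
(7, 17)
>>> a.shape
()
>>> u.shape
(3,)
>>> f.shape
(17, 3)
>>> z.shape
(3, 3)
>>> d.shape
(37, 17)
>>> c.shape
(3, 3)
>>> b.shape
(37,)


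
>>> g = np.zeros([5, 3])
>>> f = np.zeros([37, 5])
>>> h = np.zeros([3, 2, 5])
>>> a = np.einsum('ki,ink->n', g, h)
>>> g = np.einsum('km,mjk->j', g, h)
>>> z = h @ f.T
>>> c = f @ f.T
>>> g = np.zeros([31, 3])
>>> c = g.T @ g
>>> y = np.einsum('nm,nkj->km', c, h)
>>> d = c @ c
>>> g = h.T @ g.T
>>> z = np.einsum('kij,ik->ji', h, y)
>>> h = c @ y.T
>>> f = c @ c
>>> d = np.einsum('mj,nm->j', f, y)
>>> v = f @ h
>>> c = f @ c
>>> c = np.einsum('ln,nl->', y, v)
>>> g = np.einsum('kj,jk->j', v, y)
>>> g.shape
(2,)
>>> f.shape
(3, 3)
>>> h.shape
(3, 2)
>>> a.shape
(2,)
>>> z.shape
(5, 2)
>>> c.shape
()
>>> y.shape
(2, 3)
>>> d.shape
(3,)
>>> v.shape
(3, 2)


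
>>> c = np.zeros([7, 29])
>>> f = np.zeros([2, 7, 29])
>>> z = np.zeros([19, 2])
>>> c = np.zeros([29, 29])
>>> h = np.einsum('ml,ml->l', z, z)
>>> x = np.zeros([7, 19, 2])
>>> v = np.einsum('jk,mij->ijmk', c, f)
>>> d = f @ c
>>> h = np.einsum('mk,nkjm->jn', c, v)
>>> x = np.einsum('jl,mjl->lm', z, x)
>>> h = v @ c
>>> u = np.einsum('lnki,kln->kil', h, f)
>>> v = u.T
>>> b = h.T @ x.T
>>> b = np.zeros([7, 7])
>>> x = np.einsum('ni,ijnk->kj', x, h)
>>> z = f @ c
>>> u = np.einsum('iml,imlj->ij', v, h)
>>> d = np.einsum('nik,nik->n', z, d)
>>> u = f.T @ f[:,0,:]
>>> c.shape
(29, 29)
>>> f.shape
(2, 7, 29)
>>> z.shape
(2, 7, 29)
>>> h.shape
(7, 29, 2, 29)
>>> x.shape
(29, 29)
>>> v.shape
(7, 29, 2)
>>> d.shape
(2,)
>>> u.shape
(29, 7, 29)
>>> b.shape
(7, 7)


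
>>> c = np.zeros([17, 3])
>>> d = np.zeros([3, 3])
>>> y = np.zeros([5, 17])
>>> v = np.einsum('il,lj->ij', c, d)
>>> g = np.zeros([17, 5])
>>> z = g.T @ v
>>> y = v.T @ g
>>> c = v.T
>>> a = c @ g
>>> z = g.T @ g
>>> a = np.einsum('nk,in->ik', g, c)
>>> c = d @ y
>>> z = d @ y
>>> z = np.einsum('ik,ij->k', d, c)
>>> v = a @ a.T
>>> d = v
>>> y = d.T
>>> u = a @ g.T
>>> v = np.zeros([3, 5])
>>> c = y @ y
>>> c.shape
(3, 3)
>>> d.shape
(3, 3)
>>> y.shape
(3, 3)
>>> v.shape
(3, 5)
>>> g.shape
(17, 5)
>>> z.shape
(3,)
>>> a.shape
(3, 5)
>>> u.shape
(3, 17)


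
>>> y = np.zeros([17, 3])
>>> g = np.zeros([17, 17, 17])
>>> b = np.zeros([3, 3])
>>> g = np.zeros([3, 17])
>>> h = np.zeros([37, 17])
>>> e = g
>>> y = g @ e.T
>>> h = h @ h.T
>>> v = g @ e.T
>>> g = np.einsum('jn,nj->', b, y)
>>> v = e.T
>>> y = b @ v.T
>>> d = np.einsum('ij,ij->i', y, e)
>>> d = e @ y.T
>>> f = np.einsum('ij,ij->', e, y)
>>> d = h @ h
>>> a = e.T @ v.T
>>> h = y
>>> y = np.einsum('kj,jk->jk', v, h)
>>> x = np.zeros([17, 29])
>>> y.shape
(3, 17)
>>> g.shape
()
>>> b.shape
(3, 3)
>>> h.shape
(3, 17)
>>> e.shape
(3, 17)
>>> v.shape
(17, 3)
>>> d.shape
(37, 37)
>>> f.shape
()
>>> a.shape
(17, 17)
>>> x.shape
(17, 29)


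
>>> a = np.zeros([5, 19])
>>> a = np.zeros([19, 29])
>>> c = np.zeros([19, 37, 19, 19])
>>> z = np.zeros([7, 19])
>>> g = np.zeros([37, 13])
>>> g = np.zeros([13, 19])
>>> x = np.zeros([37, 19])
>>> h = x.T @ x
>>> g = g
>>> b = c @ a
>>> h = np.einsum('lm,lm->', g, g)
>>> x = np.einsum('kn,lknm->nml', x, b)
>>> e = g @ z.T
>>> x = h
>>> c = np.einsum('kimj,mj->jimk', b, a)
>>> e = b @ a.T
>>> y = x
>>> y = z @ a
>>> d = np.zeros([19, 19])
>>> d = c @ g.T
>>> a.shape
(19, 29)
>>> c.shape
(29, 37, 19, 19)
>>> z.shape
(7, 19)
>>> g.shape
(13, 19)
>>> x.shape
()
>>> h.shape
()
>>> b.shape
(19, 37, 19, 29)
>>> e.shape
(19, 37, 19, 19)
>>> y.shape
(7, 29)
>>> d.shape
(29, 37, 19, 13)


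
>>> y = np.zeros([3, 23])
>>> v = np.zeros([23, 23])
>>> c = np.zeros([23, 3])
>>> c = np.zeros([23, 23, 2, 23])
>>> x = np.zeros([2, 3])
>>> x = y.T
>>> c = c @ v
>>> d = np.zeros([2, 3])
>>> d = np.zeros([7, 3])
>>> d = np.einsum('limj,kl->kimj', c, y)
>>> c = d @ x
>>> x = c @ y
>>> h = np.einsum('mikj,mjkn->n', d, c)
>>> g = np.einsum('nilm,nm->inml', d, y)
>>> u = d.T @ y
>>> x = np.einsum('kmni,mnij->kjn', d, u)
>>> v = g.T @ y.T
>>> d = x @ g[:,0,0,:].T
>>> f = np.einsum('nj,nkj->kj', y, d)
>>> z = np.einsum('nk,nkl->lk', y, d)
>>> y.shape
(3, 23)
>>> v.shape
(2, 23, 3, 3)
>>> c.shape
(3, 23, 2, 3)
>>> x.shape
(3, 23, 2)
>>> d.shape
(3, 23, 23)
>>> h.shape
(3,)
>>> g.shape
(23, 3, 23, 2)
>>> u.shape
(23, 2, 23, 23)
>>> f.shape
(23, 23)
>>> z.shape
(23, 23)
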